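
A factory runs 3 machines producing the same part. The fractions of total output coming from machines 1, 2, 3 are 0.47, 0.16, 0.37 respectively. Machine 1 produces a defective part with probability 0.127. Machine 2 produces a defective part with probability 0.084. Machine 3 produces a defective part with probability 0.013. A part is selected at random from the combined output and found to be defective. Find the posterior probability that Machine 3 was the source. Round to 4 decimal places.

Tabulate prior·likelihood by source: [1] prior 0.47, lik 0.127, product 0.05969; [2] prior 0.16, lik 0.084, product 0.01344; [3] prior 0.37, lik 0.013, product 0.004810.
Normalizing constant = 0.077940; the posterior for Machine 3 is its product over the sum, 0.004810/0.077940 = 0.0617.

Posterior probability ≈ 0.0617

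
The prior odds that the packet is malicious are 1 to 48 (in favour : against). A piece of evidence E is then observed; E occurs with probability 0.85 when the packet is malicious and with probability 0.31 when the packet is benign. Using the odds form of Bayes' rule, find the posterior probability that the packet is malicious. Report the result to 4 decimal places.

Prior odds = 1/48 = 0.020833.
Likelihood ratio for E = 0.85/0.31 = 2.7419.
Posterior odds = prior odds × LR = 0.057124.
Posterior probability = odds/(1+odds) = 0.057124/1.0571 = 0.0540.

Posterior probability ≈ 0.0540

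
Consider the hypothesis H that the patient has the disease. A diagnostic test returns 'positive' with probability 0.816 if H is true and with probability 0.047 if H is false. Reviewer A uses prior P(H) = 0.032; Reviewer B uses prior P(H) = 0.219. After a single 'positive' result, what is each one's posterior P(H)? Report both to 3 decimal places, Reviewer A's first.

The likelihood ratio for a 'positive' result is 0.816/0.047 = 17.362.
Reviewer A: prior odds 0.032/0.968 = 0.033058; posterior odds 0.57394; posterior probability 0.365.
Reviewer B: prior odds 0.219/0.781 = 0.28041; posterior odds 4.8684; posterior probability 0.830.

Reviewer A: 0.365; Reviewer B: 0.830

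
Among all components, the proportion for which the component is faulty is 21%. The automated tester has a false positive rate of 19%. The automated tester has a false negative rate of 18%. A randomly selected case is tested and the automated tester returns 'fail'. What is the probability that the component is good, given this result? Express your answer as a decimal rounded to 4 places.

P(¬H | E) ≈ 0.4657

Let H be the event that the component is faulty. P(H) = 0.21, so P(¬H) = 0.79. With E the 'fail' result, P(E|H) = 0.82 and P(E|¬H) = 0.19.
P(E) = 0.82·0.21 + 0.19·0.79 = 0.17220 + 0.15010 = 0.32230.
By Bayes' theorem, P(H|E) = 0.17220 / 0.32230 = 0.5343. Hence P(¬H|E) = 1 − 0.5343 = 0.4657.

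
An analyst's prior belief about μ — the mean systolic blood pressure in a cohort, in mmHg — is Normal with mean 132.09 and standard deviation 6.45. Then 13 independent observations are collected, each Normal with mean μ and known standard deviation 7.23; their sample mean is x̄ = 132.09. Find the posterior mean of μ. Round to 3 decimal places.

Posterior mean ≈ 132.090

Prior precision 1/τ₀² = 1/6.45² = 0.0240370; data precision n/σ² = 13/7.23² = 0.248695.
Posterior precision = 0.0240370 + 0.248695 = 0.272732.
Posterior mean = (0.0240370·132.09 + 0.248695·132.09) / 0.272732 = 132.090.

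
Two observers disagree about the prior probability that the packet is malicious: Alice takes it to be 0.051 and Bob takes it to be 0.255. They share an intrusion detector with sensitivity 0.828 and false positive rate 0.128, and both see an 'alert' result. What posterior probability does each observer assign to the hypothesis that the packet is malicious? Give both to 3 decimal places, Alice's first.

Alice: 0.258; Bob: 0.689

The likelihood ratio for an 'alert' result is 0.828/0.128 = 6.4687.
Alice: prior odds 0.051/0.949 = 0.053741; posterior odds 0.34764; posterior probability 0.258.
Bob: prior odds 0.255/0.745 = 0.34228; posterior odds 2.2141; posterior probability 0.689.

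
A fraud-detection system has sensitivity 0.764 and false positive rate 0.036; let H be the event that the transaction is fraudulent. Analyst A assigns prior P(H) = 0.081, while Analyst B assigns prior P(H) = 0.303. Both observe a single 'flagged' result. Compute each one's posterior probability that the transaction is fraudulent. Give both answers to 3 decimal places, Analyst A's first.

P('+'|H) = 0.764, P('+'|¬H) = 0.036.
Analyst A: numerator 0.764·0.081 = 0.061884; evidence = 0.061884+0.036·0.919 = 0.094968; posterior = 0.652.
Analyst B: numerator 0.764·0.303 = 0.23149; evidence = 0.23149+0.036·0.697 = 0.25658; posterior = 0.902.

Analyst A: 0.652; Analyst B: 0.902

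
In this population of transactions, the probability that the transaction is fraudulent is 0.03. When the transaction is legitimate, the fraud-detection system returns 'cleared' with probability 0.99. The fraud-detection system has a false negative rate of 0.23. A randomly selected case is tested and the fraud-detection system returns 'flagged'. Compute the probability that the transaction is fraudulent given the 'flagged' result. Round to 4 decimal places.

P(H | E) ≈ 0.7043

Let H be the event that the transaction is fraudulent. P(H) = 0.03, so P(¬H) = 0.97. With E the 'flagged' result, P(E|H) = 0.77 and P(E|¬H) = 0.01.
P(E) = 0.77·0.03 + 0.01·0.97 = 0.023100 + 0.0097000 = 0.032800.
By Bayes' theorem, P(H|E) = 0.023100 / 0.032800 = 0.7043.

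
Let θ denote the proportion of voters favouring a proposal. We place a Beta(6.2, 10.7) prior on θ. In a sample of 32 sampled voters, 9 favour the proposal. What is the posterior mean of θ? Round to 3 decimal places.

Observing 9 successes and 23 failures updates Beta(6.2, 10.7) by adding the success and failure counts to the two shape parameters: α = 6.2+9 = 15.2, β = 10.7+23 = 33.7.
E[θ | data] = 15.2/(15.2+33.7) = 0.311.

Posterior mean ≈ 0.311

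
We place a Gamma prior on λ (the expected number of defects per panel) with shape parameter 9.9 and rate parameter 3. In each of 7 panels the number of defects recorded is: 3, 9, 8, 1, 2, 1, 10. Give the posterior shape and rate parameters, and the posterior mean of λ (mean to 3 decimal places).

The Poisson likelihood adds the total count to the shape and the number of exposure periods to the rate. Here ∑xᵢ = 34 and n = 7, so shape 9.9→43.9 and rate 3→10.
Posterior mean = shape/rate = 43.9/10 = 4.390.

Posterior: Gamma(shape=43.9, rate=10); mean ≈ 4.390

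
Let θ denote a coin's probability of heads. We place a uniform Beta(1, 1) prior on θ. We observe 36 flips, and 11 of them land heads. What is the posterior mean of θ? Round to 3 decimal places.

Posterior mean ≈ 0.316

The binomial likelihood is conjugate to the Beta prior: with 11 successes and 25 failures, the posterior is Beta(1+11, 1+25) = Beta(12, 26).
Posterior mean = α/(α+β) = 12/38 = 0.316.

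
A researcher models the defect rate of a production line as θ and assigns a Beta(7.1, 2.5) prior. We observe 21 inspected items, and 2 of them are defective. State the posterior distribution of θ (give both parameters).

The binomial likelihood is conjugate to the Beta prior: with 2 successes and 19 failures, the posterior is Beta(7.1+2, 2.5+19) = Beta(9.1, 21.5).

Posterior: Beta(9.1, 21.5)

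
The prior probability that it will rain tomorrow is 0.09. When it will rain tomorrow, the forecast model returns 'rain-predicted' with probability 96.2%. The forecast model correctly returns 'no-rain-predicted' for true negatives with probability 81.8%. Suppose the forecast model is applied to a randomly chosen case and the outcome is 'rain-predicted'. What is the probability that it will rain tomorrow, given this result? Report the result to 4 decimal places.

P(H | E) ≈ 0.3433

Let H be the event that it will rain tomorrow. P(H) = 0.09, so P(¬H) = 0.91. With E the 'rain-predicted' result, P(E|H) = 0.962 and P(E|¬H) = 0.182.
P(E) = 0.962·0.09 + 0.182·0.91 = 0.086580 + 0.16562 = 0.25220.
By Bayes' theorem, P(H|E) = 0.086580 / 0.25220 = 0.3433.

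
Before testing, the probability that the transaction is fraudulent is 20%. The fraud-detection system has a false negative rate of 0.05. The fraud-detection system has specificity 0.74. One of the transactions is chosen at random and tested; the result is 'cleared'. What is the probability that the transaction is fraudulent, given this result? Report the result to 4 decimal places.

Write H for 'the transaction is fraudulent'. Prior odds H:¬H = 0.2/0.8 = 0.25000. For the 'cleared' outcome, the likelihood ratio is 0.05/0.74 = 0.067568.
Posterior odds = 0.25000 × 0.067568 = 0.016892, so P(H|E) = 0.016892/(1+0.016892) = 0.0166.

P(H | E) ≈ 0.0166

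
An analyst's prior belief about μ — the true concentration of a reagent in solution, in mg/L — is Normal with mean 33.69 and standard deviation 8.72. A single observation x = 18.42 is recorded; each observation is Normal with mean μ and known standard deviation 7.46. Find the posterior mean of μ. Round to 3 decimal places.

Posterior mean ≈ 24.873

Prior precision 1/τ₀² = 1/8.72² = 0.0131512; data precision n/σ² = 1/7.46² = 0.0179689.
Posterior precision = 0.0131512 + 0.0179689 = 0.0311202.
Posterior mean = (0.0131512·33.69 + 0.0179689·18.42) / 0.0311202 = 24.873.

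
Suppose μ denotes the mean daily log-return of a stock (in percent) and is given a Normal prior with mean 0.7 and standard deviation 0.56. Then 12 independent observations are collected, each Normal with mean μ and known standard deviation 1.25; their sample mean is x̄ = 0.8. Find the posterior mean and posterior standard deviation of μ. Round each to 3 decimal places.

With known σ, the Normal prior is conjugate. Weight on the data is w = (n/σ²)/(n/σ² + 1/τ₀²) = 7.68000/(7.68000+3.18878) = 0.70661.
Posterior mean = w·x̄ + (1−w)·μ₀ = 0.70661·0.8 + 0.29339·0.7 = 0.771. Posterior variance = 1/(7.68000+3.18878) = 0.0920067, so SD = 0.303.

Posterior mean ≈ 0.771; posterior SD ≈ 0.303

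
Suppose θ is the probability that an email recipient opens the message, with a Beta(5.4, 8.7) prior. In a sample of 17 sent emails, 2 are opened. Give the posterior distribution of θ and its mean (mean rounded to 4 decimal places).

Observing 2 successes and 15 failures updates Beta(5.4, 8.7) by adding the success and failure counts to the two shape parameters: α = 5.4+2 = 7.4, β = 8.7+15 = 23.7.
E[θ | data] = 7.4/(7.4+23.7) = 0.2379.

Posterior: Beta(7.4, 23.7); mean ≈ 0.2379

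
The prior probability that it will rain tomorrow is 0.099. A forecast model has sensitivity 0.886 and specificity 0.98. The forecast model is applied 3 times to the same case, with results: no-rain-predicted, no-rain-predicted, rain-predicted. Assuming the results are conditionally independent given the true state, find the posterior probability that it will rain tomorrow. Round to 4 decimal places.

Posterior P(H) ≈ 0.0618

Let H be the event that it will rain tomorrow; start with P(H) = 0.099. P('rain-predicted'|H) = 0.886, P('rain-predicted'|¬H) = 0.02.
Update on result 1 ('no-rain-predicted'): P(H) ← 0.114·0.0990 / (0.114·0.0990 + 0.98·0.9010) = 0.011286/0.89427 = 0.0126.
Update on result 2 ('no-rain-predicted'): P(H) ← 0.114·0.0126 / (0.114·0.0126 + 0.98·0.9874) = 0.0014387/0.96907 = 0.0015.
Update on result 3 ('rain-predicted'): P(H) ← 0.886·0.0015 / (0.886·0.0015 + 0.02·0.9985) = 0.0013154/0.021286 = 0.0618.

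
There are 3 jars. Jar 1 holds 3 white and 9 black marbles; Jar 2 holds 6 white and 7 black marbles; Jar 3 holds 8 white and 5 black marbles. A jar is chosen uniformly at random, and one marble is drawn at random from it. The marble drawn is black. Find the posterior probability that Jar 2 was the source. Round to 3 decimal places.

Posterior probability ≈ 0.322

Tabulate prior·likelihood by source: [1] prior 0.333333, lik 0.75, product 0.2500; [2] prior 0.333333, lik 0.5385, product 0.1795; [3] prior 0.333333, lik 0.3846, product 0.1282.
Normalizing constant = 0.55769; the posterior for Jar 2 is its product over the sum, 0.1795/0.55769 = 0.322.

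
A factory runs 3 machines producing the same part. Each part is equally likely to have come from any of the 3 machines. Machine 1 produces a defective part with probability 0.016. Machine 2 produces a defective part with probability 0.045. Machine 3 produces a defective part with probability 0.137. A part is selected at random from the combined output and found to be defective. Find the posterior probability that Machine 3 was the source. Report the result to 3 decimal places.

P(defective|M1) = 0.016; P(defective|M2) = 0.045; P(defective|M3) = 0.137.
Prior × likelihood for each source: 0.333333·0.016=0.005333, 0.333333·0.045=0.01500, 0.333333·0.137=0.04567. Summing gives P(defective) = 0.066000.
P(Machine 3 | defective) = 0.04567 / 0.066000 = 0.692.

Posterior probability ≈ 0.692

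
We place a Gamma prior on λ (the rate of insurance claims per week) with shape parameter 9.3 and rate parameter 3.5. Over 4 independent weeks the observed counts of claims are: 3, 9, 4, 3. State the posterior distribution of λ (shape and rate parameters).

Posterior: Gamma(shape=28.3, rate=7.5)

The Poisson likelihood adds the total count to the shape and the number of exposure periods to the rate. Here ∑xᵢ = 19 and n = 4, so shape 9.3→28.3 and rate 3.5→7.5.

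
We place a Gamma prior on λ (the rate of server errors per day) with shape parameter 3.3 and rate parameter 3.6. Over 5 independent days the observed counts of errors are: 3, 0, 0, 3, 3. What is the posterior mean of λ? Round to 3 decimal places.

The Poisson likelihood adds the total count to the shape and the number of exposure periods to the rate. Here ∑xᵢ = 9 and n = 5, so shape 3.3→12.3 and rate 3.6→8.6.
Posterior mean = shape/rate = 12.3/8.6 = 1.430.

Posterior mean ≈ 1.430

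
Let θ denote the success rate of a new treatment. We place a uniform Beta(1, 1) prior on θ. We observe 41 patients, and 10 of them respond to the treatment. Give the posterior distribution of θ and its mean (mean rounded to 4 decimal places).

Posterior: Beta(11, 32); mean ≈ 0.2558

Observing 10 successes and 31 failures updates Beta(1, 1) by adding the success and failure counts to the two shape parameters: α = 1+10 = 11, β = 1+31 = 32.
Posterior mean = α/(α+β) = 11/43 = 0.2558.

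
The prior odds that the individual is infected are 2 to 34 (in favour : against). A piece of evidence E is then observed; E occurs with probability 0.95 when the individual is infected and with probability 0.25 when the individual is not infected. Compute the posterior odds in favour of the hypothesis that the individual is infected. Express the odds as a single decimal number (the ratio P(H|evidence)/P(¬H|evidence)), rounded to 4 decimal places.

Prior odds = 2/34 = 0.058824.
Likelihood ratio for E = 0.95/0.25 = 3.8000.
Posterior odds = prior odds × LR = 0.22353.

Posterior odds ≈ 0.2235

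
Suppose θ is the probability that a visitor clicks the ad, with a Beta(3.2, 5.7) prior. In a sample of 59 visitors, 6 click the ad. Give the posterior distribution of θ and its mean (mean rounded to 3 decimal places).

Posterior: Beta(9.2, 58.7); mean ≈ 0.135

The binomial likelihood is conjugate to the Beta prior: with 6 successes and 53 failures, the posterior is Beta(3.2+6, 5.7+53) = Beta(9.2, 58.7).
Posterior mean = α/(α+β) = 9.2/67.9 = 0.135.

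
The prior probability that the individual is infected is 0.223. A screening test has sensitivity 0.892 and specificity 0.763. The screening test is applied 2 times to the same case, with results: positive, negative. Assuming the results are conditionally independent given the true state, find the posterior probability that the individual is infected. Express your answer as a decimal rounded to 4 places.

With H the event that the individual is infected, the joint likelihood of the observed sequence is P(data|H) = 0.892·0.108 = 0.096336 and P(data|¬H) = 0.237·0.763 = 0.18083.
Bayes: P(H|data) = 0.223·0.096336 / (0.223·0.096336 + 0.777·0.18083) = 0.021483/0.16199 = 0.1326.

Posterior P(H) ≈ 0.1326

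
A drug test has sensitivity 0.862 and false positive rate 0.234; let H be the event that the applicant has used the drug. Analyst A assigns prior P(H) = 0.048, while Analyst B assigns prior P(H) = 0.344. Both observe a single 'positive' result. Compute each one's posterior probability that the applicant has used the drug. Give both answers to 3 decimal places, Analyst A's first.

Analyst A: 0.157; Analyst B: 0.659

P('+'|H) = 0.862, P('+'|¬H) = 0.234.
Analyst A: numerator 0.862·0.048 = 0.041376; evidence = 0.041376+0.234·0.952 = 0.26414; posterior = 0.157.
Analyst B: numerator 0.862·0.344 = 0.29653; evidence = 0.29653+0.234·0.656 = 0.45003; posterior = 0.659.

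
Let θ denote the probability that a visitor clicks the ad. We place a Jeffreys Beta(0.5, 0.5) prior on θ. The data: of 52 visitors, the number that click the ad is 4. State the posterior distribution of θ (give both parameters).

Observing 4 successes and 48 failures updates Beta(0.5, 0.5) by adding the success and failure counts to the two shape parameters: α = 0.5+4 = 4.5, β = 0.5+48 = 48.5.

Posterior: Beta(4.5, 48.5)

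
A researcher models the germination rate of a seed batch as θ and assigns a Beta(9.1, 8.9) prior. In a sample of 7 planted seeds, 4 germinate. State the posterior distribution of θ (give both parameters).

Posterior: Beta(13.1, 11.9)

Observing 4 successes and 3 failures updates Beta(9.1, 8.9) by adding the success and failure counts to the two shape parameters: α = 9.1+4 = 13.1, β = 8.9+3 = 11.9.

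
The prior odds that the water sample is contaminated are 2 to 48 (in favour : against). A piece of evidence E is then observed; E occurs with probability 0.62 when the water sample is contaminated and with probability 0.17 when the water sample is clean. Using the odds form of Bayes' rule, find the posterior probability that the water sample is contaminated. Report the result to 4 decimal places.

Prior odds = 2/48 = 0.041667. In log-odds, ln(0.041667) = -3.1781.
Add log likelihood ratio: ln(3.6471) = 1.2939.
Posterior log-odds = -1.8841, so posterior odds = exp(-1.8841) = 0.15196. Converting, P(H|E) = 0.15196/1.1520 = 0.1319.

Posterior probability ≈ 0.1319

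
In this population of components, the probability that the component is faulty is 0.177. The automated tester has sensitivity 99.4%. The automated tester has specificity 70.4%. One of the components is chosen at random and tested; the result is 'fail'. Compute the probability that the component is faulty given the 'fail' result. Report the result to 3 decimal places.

Let H be the event that the component is faulty. P(H) = 0.177, so P(¬H) = 0.823. With E the 'fail' result, P(E|H) = 0.994 and P(E|¬H) = 0.296.
P(E) = 0.994·0.177 + 0.296·0.823 = 0.17594 + 0.24361 = 0.41955.
By Bayes' theorem, P(H|E) = 0.17594 / 0.41955 = 0.419.

P(H | E) ≈ 0.419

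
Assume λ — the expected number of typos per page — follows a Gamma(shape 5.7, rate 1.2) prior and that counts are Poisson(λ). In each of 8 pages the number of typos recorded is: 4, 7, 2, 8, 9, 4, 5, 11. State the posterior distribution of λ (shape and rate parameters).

Posterior: Gamma(shape=55.7, rate=9.2)

Total count ∑xᵢ = 50 over n = 8 pages.
Gamma is conjugate to the Poisson likelihood: posterior is Gamma(shape = 5.7+50 = 55.7, rate = 1.2+8 = 9.2).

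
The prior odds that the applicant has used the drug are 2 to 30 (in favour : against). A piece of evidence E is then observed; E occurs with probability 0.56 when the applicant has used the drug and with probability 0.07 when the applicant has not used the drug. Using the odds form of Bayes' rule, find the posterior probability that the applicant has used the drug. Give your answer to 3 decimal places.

Posterior probability ≈ 0.348

Prior odds = 2/30 = 0.066667.
Likelihood ratio for E = 0.56/0.07 = 8.0000.
Posterior odds = prior odds × LR = 0.53333.
Posterior probability = odds/(1+odds) = 0.53333/1.5333 = 0.348.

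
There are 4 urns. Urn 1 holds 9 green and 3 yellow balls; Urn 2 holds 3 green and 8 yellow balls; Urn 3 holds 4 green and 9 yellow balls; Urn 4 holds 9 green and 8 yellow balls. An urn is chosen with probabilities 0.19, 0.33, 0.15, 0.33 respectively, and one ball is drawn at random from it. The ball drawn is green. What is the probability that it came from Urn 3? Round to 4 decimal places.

Tabulate prior·likelihood by source: [1] prior 0.19, lik 0.75, product 0.1425; [2] prior 0.33, lik 0.2727, product 0.09000; [3] prior 0.15, lik 0.3077, product 0.04615; [4] prior 0.33, lik 0.5294, product 0.1747.
Normalizing constant = 0.45336; the posterior for Urn 3 is its product over the sum, 0.04615/0.45336 = 0.1018.

Posterior probability ≈ 0.1018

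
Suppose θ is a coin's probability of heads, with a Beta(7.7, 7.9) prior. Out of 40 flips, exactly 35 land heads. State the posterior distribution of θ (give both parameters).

Posterior: Beta(42.7, 12.9)

The binomial likelihood is conjugate to the Beta prior: with 35 successes and 5 failures, the posterior is Beta(7.7+35, 7.9+5) = Beta(42.7, 12.9).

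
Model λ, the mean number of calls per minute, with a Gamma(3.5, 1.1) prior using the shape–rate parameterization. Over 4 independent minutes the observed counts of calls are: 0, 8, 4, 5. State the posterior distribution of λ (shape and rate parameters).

Posterior: Gamma(shape=20.5, rate=5.1)

Total count ∑xᵢ = 17 over n = 4 minutes.
Gamma is conjugate to the Poisson likelihood: posterior is Gamma(shape = 3.5+17 = 20.5, rate = 1.1+4 = 5.1).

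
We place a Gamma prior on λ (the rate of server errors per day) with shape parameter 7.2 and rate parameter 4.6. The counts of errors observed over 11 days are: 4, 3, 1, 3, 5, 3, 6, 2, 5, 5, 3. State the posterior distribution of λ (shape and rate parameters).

The Poisson likelihood adds the total count to the shape and the number of exposure periods to the rate. Here ∑xᵢ = 40 and n = 11, so shape 7.2→47.2 and rate 4.6→15.6.

Posterior: Gamma(shape=47.2, rate=15.6)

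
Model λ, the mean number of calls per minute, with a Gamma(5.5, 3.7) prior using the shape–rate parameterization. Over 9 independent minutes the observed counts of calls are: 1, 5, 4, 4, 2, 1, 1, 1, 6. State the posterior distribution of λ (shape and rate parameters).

Total count ∑xᵢ = 25 over n = 9 minutes.
Gamma is conjugate to the Poisson likelihood: posterior is Gamma(shape = 5.5+25 = 30.5, rate = 3.7+9 = 12.7).

Posterior: Gamma(shape=30.5, rate=12.7)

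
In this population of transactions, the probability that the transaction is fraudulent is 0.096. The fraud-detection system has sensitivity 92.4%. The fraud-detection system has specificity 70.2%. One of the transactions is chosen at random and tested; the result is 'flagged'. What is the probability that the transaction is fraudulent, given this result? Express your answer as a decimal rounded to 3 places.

Write H for 'the transaction is fraudulent'. Prior odds H:¬H = 0.096/0.904 = 0.10619. For the 'flagged' outcome, the likelihood ratio is 0.924/0.298 = 3.1007.
Posterior odds = 0.10619 × 3.1007 = 0.32927, so P(H|E) = 0.32927/(1+0.32927) = 0.248.

P(H | E) ≈ 0.248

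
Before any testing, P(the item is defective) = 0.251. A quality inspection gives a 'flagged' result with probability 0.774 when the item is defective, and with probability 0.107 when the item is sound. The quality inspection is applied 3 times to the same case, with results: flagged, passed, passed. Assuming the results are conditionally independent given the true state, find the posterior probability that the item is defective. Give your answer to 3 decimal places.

With H the event that the item is defective, the joint likelihood of the observed sequence is P(data|H) = 0.774·0.226·0.226 = 0.039533 and P(data|¬H) = 0.107·0.893·0.893 = 0.085327.
Bayes: P(H|data) = 0.251·0.039533 / (0.251·0.039533 + 0.749·0.085327) = 0.0099227/0.073833 = 0.1344.

Posterior P(H) ≈ 0.134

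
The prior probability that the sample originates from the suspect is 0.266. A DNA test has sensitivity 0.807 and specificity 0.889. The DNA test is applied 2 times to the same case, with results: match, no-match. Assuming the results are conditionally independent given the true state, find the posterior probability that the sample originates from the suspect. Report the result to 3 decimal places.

Let H be the event that the sample originates from the suspect; start with P(H) = 0.266. P('match'|H) = 0.807, P('match'|¬H) = 0.111.
Update on result 1 ('match'): P(H) ← 0.807·0.2660 / (0.807·0.2660 + 0.111·0.7340) = 0.21466/0.29614 = 0.7249.
Update on result 2 ('no-match'): P(H) ← 0.193·0.7249 / (0.193·0.7249 + 0.889·0.2751) = 0.13990/0.38449 = 0.3639.

Posterior P(H) ≈ 0.364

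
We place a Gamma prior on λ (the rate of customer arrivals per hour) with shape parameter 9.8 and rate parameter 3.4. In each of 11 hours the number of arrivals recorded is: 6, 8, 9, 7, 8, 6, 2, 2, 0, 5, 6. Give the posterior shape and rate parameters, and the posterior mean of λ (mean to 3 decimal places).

The Poisson likelihood adds the total count to the shape and the number of exposure periods to the rate. Here ∑xᵢ = 59 and n = 11, so shape 9.8→68.8 and rate 3.4→14.4.
E[λ | data] = 68.8/14.4 = 4.778.

Posterior: Gamma(shape=68.8, rate=14.4); mean ≈ 4.778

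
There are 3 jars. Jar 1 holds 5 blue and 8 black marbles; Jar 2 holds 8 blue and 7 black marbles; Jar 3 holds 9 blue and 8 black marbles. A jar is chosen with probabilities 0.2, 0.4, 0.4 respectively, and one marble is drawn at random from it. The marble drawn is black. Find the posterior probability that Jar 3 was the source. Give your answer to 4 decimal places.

Tabulate prior·likelihood by source: [1] prior 0.2, lik 0.6154, product 0.1231; [2] prior 0.4, lik 0.4667, product 0.1867; [3] prior 0.4, lik 0.4706, product 0.1882.
Normalizing constant = 0.49798; the posterior for Jar 3 is its product over the sum, 0.1882/0.49798 = 0.3780.

Posterior probability ≈ 0.3780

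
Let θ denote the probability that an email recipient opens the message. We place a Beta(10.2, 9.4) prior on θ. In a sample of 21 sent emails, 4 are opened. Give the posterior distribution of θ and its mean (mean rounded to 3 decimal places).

Observing 4 successes and 17 failures updates Beta(10.2, 9.4) by adding the success and failure counts to the two shape parameters: α = 10.2+4 = 14.2, β = 9.4+17 = 26.4.
Posterior mean = α/(α+β) = 14.2/40.6 = 0.350.

Posterior: Beta(14.2, 26.4); mean ≈ 0.350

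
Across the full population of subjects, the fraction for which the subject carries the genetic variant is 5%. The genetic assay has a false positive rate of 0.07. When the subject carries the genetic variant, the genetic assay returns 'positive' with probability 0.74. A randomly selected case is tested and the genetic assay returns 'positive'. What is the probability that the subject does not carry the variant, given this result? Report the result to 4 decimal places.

Write H for 'the subject carries the genetic variant'. Prior odds H:¬H = 0.05/0.95 = 0.052632. For the 'positive' outcome, the likelihood ratio is 0.74/0.07 = 10.571.
Posterior odds = 0.052632 × 10.571 = 0.55639, so P(H|E) = 0.55639/(1+0.55639) = 0.3575. Then P(¬H|E) = 1 − 0.3575 = 0.6425.

P(¬H | E) ≈ 0.6425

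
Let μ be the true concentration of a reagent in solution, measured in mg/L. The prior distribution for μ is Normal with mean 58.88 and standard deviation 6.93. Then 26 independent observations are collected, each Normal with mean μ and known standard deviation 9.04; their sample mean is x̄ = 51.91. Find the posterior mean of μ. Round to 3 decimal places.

Posterior mean ≈ 52.338

Prior precision 1/τ₀² = 1/6.93² = 0.0208225; data precision n/σ² = 26/9.04² = 0.318153.
Posterior precision = 0.0208225 + 0.318153 = 0.338976.
Posterior mean = (0.0208225·58.88 + 0.318153·51.91) / 0.338976 = 52.338.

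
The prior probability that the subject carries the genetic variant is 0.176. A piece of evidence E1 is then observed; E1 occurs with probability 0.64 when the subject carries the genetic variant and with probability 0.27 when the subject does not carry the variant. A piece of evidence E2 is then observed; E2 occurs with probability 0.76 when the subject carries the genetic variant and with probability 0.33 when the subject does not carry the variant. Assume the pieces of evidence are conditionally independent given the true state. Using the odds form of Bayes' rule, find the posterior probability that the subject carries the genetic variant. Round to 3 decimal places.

Prior odds = 0.176/(1−0.176) = 0.21359.
Likelihood ratio for E1 = 0.64/0.27 = 2.3704.
Likelihood ratio for E2 = 0.76/0.33 = 2.3030.
Posterior odds = prior odds × LR₁ × LR₂ = 1.1660.
Posterior probability = odds/(1+odds) = 1.1660/2.1660 = 0.538.

Posterior probability ≈ 0.538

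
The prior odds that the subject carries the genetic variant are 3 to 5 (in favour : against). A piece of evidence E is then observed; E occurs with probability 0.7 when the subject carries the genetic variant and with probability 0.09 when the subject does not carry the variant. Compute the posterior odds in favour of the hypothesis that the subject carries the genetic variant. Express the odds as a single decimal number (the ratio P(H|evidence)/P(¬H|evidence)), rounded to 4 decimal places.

Posterior odds ≈ 4.6667

Prior odds = 3/5 = 0.60000. In log-odds, ln(0.60000) = -0.51083.
Add log likelihood ratio: ln(7.7778) = 2.0513.
Posterior log-odds = 1.5404, so posterior odds = exp(1.5404) = 4.6667.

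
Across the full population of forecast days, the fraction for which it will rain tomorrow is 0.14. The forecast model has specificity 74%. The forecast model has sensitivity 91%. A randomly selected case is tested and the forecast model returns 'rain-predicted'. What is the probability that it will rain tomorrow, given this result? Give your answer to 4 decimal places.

Let H be the event that it will rain tomorrow. P(H) = 0.14, so P(¬H) = 0.86. With E the 'rain-predicted' result, P(E|H) = 0.91 and P(E|¬H) = 0.26.
P(E) = 0.91·0.14 + 0.26·0.86 = 0.12740 + 0.22360 = 0.35100.
By Bayes' theorem, P(H|E) = 0.12740 / 0.35100 = 0.3630.

P(H | E) ≈ 0.3630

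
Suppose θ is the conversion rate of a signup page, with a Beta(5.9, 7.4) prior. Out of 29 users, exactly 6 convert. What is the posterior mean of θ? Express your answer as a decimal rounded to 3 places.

Posterior mean ≈ 0.281

The binomial likelihood is conjugate to the Beta prior: with 6 successes and 23 failures, the posterior is Beta(5.9+6, 7.4+23) = Beta(11.9, 30.4).
E[θ | data] = 11.9/(11.9+30.4) = 0.281.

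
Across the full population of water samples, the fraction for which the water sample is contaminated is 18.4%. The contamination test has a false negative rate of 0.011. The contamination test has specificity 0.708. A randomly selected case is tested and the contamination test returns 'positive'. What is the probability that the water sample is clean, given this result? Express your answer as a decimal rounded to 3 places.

P(¬H | E) ≈ 0.567

Let H be the event that the water sample is contaminated. P(H) = 0.184, so P(¬H) = 0.816. With E the 'positive' result, P(E|H) = 0.989 and P(E|¬H) = 0.292.
P(E) = 0.989·0.184 + 0.292·0.816 = 0.18198 + 0.23827 = 0.42025.
By Bayes' theorem, P(H|E) = 0.18198 / 0.42025 = 0.433. Hence P(¬H|E) = 1 − 0.433 = 0.567.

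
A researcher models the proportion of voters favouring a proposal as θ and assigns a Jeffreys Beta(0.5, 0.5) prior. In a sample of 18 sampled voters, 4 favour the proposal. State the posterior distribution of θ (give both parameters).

Observing 4 successes and 14 failures updates Beta(0.5, 0.5) by adding the success and failure counts to the two shape parameters: α = 0.5+4 = 4.5, β = 0.5+14 = 14.5.

Posterior: Beta(4.5, 14.5)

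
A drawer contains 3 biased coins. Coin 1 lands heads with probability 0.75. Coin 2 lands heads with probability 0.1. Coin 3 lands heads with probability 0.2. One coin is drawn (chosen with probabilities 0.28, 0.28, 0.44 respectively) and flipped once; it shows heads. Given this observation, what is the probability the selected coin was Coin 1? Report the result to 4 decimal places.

Posterior probability ≈ 0.6442

Tabulate prior·likelihood by source: [1] prior 0.28, lik 0.75, product 0.2100; [2] prior 0.28, lik 0.1, product 0.02800; [3] prior 0.44, lik 0.2, product 0.08800.
Normalizing constant = 0.32600; the posterior for Coin 1 is its product over the sum, 0.2100/0.32600 = 0.6442.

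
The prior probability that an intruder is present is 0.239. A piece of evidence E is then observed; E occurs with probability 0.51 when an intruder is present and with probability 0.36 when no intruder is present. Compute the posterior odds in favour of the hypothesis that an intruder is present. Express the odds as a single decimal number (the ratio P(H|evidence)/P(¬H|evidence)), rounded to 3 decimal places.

Prior odds = 0.239/(1−0.239) = 0.31406.
Likelihood ratio for E = 0.51/0.36 = 1.4167.
Posterior odds = prior odds × LR = 0.44492.

Posterior odds ≈ 0.445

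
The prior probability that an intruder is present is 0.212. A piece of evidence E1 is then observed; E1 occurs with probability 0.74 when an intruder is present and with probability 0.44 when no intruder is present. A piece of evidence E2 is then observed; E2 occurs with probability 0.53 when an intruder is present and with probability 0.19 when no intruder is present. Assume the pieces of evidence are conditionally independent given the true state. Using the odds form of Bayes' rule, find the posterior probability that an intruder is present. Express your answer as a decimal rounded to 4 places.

Posterior probability ≈ 0.5579

Prior odds = 0.212/(1−0.212) = 0.26904. In log-odds, ln(0.26904) = -1.3129.
Add log likelihood ratios: ln(1.6818) + ln(2.7895) = 1.5457.
Posterior log-odds = 0.23282, so posterior odds = exp(0.23282) = 1.2621. Converting, P(H|E) = 1.2621/2.2621 = 0.5579.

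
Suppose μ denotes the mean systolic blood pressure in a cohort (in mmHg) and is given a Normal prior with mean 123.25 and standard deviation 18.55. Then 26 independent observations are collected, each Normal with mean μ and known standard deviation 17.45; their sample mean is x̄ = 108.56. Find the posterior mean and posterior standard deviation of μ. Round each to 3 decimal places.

Posterior mean ≈ 109.044; posterior SD ≈ 3.365

Prior precision 1/τ₀² = 1/18.55² = 0.00290611; data precision n/σ² = 26/17.45² = 0.0853852.
Posterior precision = 0.00290611 + 0.0853852 = 0.0882913, giving posterior SD = 1/√0.0882913 = 3.365.
Posterior mean = (0.00290611·123.25 + 0.0853852·108.56) / 0.0882913 = 109.044.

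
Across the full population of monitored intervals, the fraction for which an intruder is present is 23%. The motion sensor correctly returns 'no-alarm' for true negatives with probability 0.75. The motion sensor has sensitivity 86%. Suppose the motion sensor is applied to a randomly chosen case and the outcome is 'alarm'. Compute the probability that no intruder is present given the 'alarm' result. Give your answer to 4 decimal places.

Let H be the event that an intruder is present. P(H) = 0.23, so P(¬H) = 0.77. With E the 'alarm' result, P(E|H) = 0.86 and P(E|¬H) = 0.25.
P(E) = 0.86·0.23 + 0.25·0.77 = 0.19780 + 0.19250 = 0.39030.
By Bayes' theorem, P(H|E) = 0.19780 / 0.39030 = 0.5068. Hence P(¬H|E) = 1 − 0.5068 = 0.4932.

P(¬H | E) ≈ 0.4932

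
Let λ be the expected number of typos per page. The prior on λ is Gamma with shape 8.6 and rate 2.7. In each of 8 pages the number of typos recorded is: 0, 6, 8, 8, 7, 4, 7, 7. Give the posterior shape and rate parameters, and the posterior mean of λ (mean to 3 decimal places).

Total count ∑xᵢ = 47 over n = 8 pages.
Gamma is conjugate to the Poisson likelihood: posterior is Gamma(shape = 8.6+47 = 55.6, rate = 2.7+8 = 10.7).
Posterior mean = shape/rate = 55.6/10.7 = 5.196.

Posterior: Gamma(shape=55.6, rate=10.7); mean ≈ 5.196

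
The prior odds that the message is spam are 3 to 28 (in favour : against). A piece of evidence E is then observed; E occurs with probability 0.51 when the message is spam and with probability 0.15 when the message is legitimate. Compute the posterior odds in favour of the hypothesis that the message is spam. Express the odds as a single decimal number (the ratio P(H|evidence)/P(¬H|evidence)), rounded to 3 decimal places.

Posterior odds ≈ 0.364

Prior odds = 3/28 = 0.10714.
Likelihood ratio for E = 0.51/0.15 = 3.4000.
Posterior odds = prior odds × LR = 0.36429.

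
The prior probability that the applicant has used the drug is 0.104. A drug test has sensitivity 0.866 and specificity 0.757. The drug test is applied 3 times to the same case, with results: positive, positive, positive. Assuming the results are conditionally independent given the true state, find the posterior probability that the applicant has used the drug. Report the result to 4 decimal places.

Posterior P(H) ≈ 0.8401

Let H be the event that the applicant has used the drug; start with P(H) = 0.104. P('positive'|H) = 0.866, P('positive'|¬H) = 0.243.
Update on result 1 ('positive'): P(H) ← 0.866·0.1040 / (0.866·0.1040 + 0.243·0.8960) = 0.090064/0.30779 = 0.2926.
Update on result 2 ('positive'): P(H) ← 0.866·0.2926 / (0.866·0.2926 + 0.243·0.7074) = 0.25340/0.42530 = 0.5958.
Update on result 3 ('positive'): P(H) ← 0.866·0.5958 / (0.866·0.5958 + 0.243·0.4042) = 0.51598/0.61420 = 0.8401.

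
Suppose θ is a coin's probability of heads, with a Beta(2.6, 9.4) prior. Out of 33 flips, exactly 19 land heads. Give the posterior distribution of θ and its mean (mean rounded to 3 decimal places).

The binomial likelihood is conjugate to the Beta prior: with 19 successes and 14 failures, the posterior is Beta(2.6+19, 9.4+14) = Beta(21.6, 23.4).
Posterior mean = α/(α+β) = 21.6/45 = 0.480.

Posterior: Beta(21.6, 23.4); mean ≈ 0.480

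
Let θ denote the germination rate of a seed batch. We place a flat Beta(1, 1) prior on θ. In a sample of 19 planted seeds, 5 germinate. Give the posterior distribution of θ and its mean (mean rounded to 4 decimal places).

The binomial likelihood is conjugate to the Beta prior: with 5 successes and 14 failures, the posterior is Beta(1+5, 1+14) = Beta(6, 15).
E[θ | data] = 6/(6+15) = 0.2857.

Posterior: Beta(6, 15); mean ≈ 0.2857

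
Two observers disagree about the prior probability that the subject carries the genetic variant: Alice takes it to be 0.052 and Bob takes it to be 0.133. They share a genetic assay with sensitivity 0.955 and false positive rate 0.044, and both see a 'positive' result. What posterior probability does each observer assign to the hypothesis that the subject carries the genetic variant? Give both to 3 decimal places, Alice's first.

Alice: 0.543; Bob: 0.769

P('+'|H) = 0.955, P('+'|¬H) = 0.044.
Alice: numerator 0.955·0.052 = 0.049660; evidence = 0.049660+0.044·0.948 = 0.091372; posterior = 0.543.
Bob: numerator 0.955·0.133 = 0.12701; evidence = 0.12701+0.044·0.867 = 0.16516; posterior = 0.769.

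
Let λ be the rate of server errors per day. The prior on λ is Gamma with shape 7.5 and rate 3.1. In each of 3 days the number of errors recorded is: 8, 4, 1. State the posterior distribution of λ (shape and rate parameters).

Posterior: Gamma(shape=20.5, rate=6.1)

Total count ∑xᵢ = 13 over n = 3 days.
Gamma is conjugate to the Poisson likelihood: posterior is Gamma(shape = 7.5+13 = 20.5, rate = 3.1+3 = 6.1).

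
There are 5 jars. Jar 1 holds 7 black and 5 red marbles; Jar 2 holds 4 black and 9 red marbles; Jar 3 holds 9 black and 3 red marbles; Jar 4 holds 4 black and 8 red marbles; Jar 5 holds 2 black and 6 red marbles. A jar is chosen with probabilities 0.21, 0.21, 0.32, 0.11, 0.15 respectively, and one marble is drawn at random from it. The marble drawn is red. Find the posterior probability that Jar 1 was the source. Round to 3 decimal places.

P(red|Jar 1) = 0.4167; P(red|Jar 2) = 0.6923; P(red|Jar 3) = 0.25; P(red|Jar 4) = 0.6667; P(red|Jar 5) = 0.75.
Prior × likelihood for each source: 0.21·0.4167=0.08750, 0.21·0.6923=0.1454, 0.32·0.25=0.08000, 0.11·0.6667=0.07333, 0.15·0.75=0.1125. Summing gives P(red) = 0.49872.
P(Jar 1 | red) = 0.08750 / 0.49872 = 0.175.

Posterior probability ≈ 0.175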